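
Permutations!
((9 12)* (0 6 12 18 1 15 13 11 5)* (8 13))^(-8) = (0 9 15 11 6 18 8 5 12 1 13)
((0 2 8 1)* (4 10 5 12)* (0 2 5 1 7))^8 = (0 7 8 2 1 10 4 12 5)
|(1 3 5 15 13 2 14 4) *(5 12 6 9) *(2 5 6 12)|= |(1 3 2 14 4)(5 15 13)(6 9)|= 30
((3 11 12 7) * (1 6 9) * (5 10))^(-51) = ((1 6 9)(3 11 12 7)(5 10))^(-51) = (3 11 12 7)(5 10)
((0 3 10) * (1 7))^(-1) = ((0 3 10)(1 7))^(-1) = (0 10 3)(1 7)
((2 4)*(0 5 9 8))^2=(0 9)(5 8)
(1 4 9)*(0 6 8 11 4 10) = [6, 10, 2, 3, 9, 5, 8, 7, 11, 1, 0, 4] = (0 6 8 11 4 9 1 10)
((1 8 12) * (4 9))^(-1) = ((1 8 12)(4 9))^(-1) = (1 12 8)(4 9)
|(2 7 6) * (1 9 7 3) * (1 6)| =3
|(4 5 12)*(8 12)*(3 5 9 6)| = 7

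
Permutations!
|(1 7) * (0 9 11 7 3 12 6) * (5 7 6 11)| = |(0 9 5 7 1 3 12 11 6)| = 9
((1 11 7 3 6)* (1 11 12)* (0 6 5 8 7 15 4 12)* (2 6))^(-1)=((0 2 6 11 15 4 12 1)(3 5 8 7))^(-1)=(0 1 12 4 15 11 6 2)(3 7 8 5)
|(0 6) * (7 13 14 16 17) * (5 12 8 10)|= |(0 6)(5 12 8 10)(7 13 14 16 17)|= 20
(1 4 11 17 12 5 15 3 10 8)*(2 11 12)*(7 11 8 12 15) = (1 4 15 3 10 12 5 7 11 17 2 8) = [0, 4, 8, 10, 15, 7, 6, 11, 1, 9, 12, 17, 5, 13, 14, 3, 16, 2]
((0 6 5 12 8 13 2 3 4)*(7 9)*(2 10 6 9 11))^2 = (0 7 2 4 9 11 3)(5 8 10)(6 12 13)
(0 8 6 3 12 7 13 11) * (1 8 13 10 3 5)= (0 13 11)(1 8 6 5)(3 12 7 10)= [13, 8, 2, 12, 4, 1, 5, 10, 6, 9, 3, 0, 7, 11]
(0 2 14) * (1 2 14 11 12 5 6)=(0 14)(1 2 11 12 5 6)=[14, 2, 11, 3, 4, 6, 1, 7, 8, 9, 10, 12, 5, 13, 0]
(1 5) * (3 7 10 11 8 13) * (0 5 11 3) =[5, 11, 2, 7, 4, 1, 6, 10, 13, 9, 3, 8, 12, 0] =(0 5 1 11 8 13)(3 7 10)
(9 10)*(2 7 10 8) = [0, 1, 7, 3, 4, 5, 6, 10, 2, 8, 9] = (2 7 10 9 8)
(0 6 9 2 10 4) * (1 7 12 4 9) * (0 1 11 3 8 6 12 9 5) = [12, 7, 10, 8, 1, 0, 11, 9, 6, 2, 5, 3, 4] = (0 12 4 1 7 9 2 10 5)(3 8 6 11)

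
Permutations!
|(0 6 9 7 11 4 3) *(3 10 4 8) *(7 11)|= |(0 6 9 11 8 3)(4 10)|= 6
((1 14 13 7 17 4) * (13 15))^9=((1 14 15 13 7 17 4))^9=(1 15 7 4 14 13 17)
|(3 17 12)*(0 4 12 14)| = |(0 4 12 3 17 14)| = 6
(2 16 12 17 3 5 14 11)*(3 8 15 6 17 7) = (2 16 12 7 3 5 14 11)(6 17 8 15) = [0, 1, 16, 5, 4, 14, 17, 3, 15, 9, 10, 2, 7, 13, 11, 6, 12, 8]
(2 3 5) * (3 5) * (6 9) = (2 5)(6 9) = [0, 1, 5, 3, 4, 2, 9, 7, 8, 6]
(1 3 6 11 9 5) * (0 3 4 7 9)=[3, 4, 2, 6, 7, 1, 11, 9, 8, 5, 10, 0]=(0 3 6 11)(1 4 7 9 5)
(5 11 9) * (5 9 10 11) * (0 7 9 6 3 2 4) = (0 7 9 6 3 2 4)(10 11) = [7, 1, 4, 2, 0, 5, 3, 9, 8, 6, 11, 10]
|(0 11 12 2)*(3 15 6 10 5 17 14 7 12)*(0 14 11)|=|(2 14 7 12)(3 15 6 10 5 17 11)|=28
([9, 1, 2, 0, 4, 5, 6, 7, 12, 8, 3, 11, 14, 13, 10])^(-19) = (0 8 14 3 9 12 10)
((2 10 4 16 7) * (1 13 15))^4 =(1 13 15)(2 7 16 4 10)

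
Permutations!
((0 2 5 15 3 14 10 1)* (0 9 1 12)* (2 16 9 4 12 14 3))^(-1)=((0 16 9 1 4 12)(2 5 15)(10 14))^(-1)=(0 12 4 1 9 16)(2 15 5)(10 14)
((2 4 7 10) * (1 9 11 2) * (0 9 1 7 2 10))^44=(0 7 10 11 9)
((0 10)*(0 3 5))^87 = (0 5 3 10)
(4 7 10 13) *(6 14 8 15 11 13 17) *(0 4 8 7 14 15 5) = (0 4 14 7 10 17 6 15 11 13 8 5) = [4, 1, 2, 3, 14, 0, 15, 10, 5, 9, 17, 13, 12, 8, 7, 11, 16, 6]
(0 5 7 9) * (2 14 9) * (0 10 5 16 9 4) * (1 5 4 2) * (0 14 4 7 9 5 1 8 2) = (0 16 5 9 10 7 8 2 4 14) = [16, 1, 4, 3, 14, 9, 6, 8, 2, 10, 7, 11, 12, 13, 0, 15, 5]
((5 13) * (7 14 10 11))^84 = (14)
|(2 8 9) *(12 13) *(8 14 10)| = |(2 14 10 8 9)(12 13)| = 10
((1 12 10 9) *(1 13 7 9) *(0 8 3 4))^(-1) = (0 4 3 8)(1 10 12)(7 13 9)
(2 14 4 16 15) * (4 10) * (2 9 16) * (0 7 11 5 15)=(0 7 11 5 15 9 16)(2 14 10 4)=[7, 1, 14, 3, 2, 15, 6, 11, 8, 16, 4, 5, 12, 13, 10, 9, 0]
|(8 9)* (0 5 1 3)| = 4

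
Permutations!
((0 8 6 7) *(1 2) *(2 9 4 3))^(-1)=(0 7 6 8)(1 2 3 4 9)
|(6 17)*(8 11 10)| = 6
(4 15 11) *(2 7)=(2 7)(4 15 11)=[0, 1, 7, 3, 15, 5, 6, 2, 8, 9, 10, 4, 12, 13, 14, 11]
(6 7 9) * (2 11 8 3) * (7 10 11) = (2 7 9 6 10 11 8 3) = [0, 1, 7, 2, 4, 5, 10, 9, 3, 6, 11, 8]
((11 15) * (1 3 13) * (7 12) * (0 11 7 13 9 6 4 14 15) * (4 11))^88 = ((0 4 14 15 7 12 13 1 3 9 6 11))^88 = (0 7 3)(1 11 15)(4 12 9)(6 14 13)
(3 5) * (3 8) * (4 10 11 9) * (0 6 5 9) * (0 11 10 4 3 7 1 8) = (11)(0 6 5)(1 8 7)(3 9) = [6, 8, 2, 9, 4, 0, 5, 1, 7, 3, 10, 11]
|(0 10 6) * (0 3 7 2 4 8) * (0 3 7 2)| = |(0 10 6 7)(2 4 8 3)| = 4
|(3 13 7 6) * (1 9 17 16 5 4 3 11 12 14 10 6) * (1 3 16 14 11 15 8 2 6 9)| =|(2 6 15 8)(3 13 7)(4 16 5)(9 17 14 10)(11 12)| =12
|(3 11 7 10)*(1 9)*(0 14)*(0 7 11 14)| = |(1 9)(3 14 7 10)| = 4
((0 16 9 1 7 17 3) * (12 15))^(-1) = (0 3 17 7 1 9 16)(12 15)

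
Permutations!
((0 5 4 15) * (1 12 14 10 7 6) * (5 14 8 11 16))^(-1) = ((0 14 10 7 6 1 12 8 11 16 5 4 15))^(-1) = (0 15 4 5 16 11 8 12 1 6 7 10 14)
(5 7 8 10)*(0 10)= (0 10 5 7 8)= [10, 1, 2, 3, 4, 7, 6, 8, 0, 9, 5]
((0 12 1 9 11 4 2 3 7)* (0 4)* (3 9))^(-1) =((0 12 1 3 7 4 2 9 11))^(-1) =(0 11 9 2 4 7 3 1 12)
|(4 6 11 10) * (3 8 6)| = 6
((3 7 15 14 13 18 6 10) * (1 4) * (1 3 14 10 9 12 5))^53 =((1 4 3 7 15 10 14 13 18 6 9 12 5))^53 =(1 4 3 7 15 10 14 13 18 6 9 12 5)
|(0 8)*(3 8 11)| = |(0 11 3 8)| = 4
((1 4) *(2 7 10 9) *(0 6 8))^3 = ((0 6 8)(1 4)(2 7 10 9))^3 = (1 4)(2 9 10 7)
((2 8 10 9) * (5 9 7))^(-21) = ((2 8 10 7 5 9))^(-21) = (2 7)(5 8)(9 10)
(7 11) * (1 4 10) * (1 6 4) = (4 10 6)(7 11) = [0, 1, 2, 3, 10, 5, 4, 11, 8, 9, 6, 7]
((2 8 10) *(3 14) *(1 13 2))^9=(1 10 8 2 13)(3 14)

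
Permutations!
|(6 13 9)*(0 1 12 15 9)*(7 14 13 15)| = |(0 1 12 7 14 13)(6 15 9)| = 6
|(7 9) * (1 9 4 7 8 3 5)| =10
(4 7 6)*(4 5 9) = [0, 1, 2, 3, 7, 9, 5, 6, 8, 4] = (4 7 6 5 9)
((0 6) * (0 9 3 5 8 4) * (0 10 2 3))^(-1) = (0 9 6)(2 10 4 8 5 3)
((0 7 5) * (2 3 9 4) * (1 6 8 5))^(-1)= ((0 7 1 6 8 5)(2 3 9 4))^(-1)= (0 5 8 6 1 7)(2 4 9 3)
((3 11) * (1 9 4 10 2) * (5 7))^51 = (1 9 4 10 2)(3 11)(5 7)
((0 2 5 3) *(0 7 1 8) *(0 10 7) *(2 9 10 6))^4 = ((0 9 10 7 1 8 6 2 5 3))^4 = (0 1 5 10 6)(2 9 8 3 7)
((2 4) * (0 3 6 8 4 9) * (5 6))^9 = (0 3 5 6 8 4 2 9)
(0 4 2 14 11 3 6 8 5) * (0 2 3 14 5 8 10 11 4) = (2 5)(3 6 10 11 14 4) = [0, 1, 5, 6, 3, 2, 10, 7, 8, 9, 11, 14, 12, 13, 4]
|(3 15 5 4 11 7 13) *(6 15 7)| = 15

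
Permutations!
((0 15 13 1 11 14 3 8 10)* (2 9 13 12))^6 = ((0 15 12 2 9 13 1 11 14 3 8 10))^6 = (0 1)(2 3)(8 9)(10 13)(11 15)(12 14)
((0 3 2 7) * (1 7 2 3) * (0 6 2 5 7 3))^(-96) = (7)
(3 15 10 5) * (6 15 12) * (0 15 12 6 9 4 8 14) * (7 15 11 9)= (0 11 9 4 8 14)(3 6 12 7 15 10 5)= [11, 1, 2, 6, 8, 3, 12, 15, 14, 4, 5, 9, 7, 13, 0, 10]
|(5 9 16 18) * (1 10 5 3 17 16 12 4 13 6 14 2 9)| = 84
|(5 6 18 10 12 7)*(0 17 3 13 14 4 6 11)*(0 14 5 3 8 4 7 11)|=14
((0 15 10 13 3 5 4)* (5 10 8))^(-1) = ((0 15 8 5 4)(3 10 13))^(-1) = (0 4 5 8 15)(3 13 10)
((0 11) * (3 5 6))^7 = (0 11)(3 5 6)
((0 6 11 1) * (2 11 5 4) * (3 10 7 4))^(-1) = (0 1 11 2 4 7 10 3 5 6)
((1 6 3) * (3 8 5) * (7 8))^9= (1 8)(3 7)(5 6)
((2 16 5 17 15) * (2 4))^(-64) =(2 5 15)(4 16 17)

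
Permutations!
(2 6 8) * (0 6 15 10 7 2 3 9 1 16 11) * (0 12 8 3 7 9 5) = (0 6 3 5)(1 16 11 12 8 7 2 15 10 9) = [6, 16, 15, 5, 4, 0, 3, 2, 7, 1, 9, 12, 8, 13, 14, 10, 11]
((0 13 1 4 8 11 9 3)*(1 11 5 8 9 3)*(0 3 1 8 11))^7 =(0 13)(1 4 9 8 5 11)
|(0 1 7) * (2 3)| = 6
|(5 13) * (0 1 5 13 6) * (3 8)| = |(13)(0 1 5 6)(3 8)| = 4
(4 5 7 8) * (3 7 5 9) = (3 7 8 4 9) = [0, 1, 2, 7, 9, 5, 6, 8, 4, 3]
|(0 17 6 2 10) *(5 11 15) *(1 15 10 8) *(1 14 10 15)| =|(0 17 6 2 8 14 10)(5 11 15)| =21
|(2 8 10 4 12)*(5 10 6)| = |(2 8 6 5 10 4 12)| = 7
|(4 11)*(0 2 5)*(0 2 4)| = 6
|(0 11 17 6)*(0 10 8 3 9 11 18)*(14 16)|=|(0 18)(3 9 11 17 6 10 8)(14 16)|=14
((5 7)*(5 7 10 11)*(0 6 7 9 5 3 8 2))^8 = ((0 6 7 9 5 10 11 3 8 2))^8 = (0 8 11 5 7)(2 3 10 9 6)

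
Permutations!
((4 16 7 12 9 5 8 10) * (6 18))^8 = ((4 16 7 12 9 5 8 10)(6 18))^8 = (18)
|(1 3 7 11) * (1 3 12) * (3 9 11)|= 2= |(1 12)(3 7)(9 11)|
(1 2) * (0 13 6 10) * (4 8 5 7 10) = (0 13 6 4 8 5 7 10)(1 2) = [13, 2, 1, 3, 8, 7, 4, 10, 5, 9, 0, 11, 12, 6]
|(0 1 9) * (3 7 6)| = 3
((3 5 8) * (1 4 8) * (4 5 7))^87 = (1 5)(3 8 4 7)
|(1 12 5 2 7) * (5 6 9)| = |(1 12 6 9 5 2 7)| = 7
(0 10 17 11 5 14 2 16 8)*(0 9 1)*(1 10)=[1, 0, 16, 3, 4, 14, 6, 7, 9, 10, 17, 5, 12, 13, 2, 15, 8, 11]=(0 1)(2 16 8 9 10 17 11 5 14)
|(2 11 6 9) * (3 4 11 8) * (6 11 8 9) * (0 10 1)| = |(11)(0 10 1)(2 9)(3 4 8)| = 6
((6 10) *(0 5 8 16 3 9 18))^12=((0 5 8 16 3 9 18)(6 10))^12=(0 9 16 5 18 3 8)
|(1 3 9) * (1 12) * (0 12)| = |(0 12 1 3 9)| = 5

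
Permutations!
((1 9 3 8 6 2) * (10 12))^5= ((1 9 3 8 6 2)(10 12))^5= (1 2 6 8 3 9)(10 12)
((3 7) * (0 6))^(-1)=((0 6)(3 7))^(-1)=(0 6)(3 7)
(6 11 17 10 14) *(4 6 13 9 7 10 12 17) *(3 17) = [0, 1, 2, 17, 6, 5, 11, 10, 8, 7, 14, 4, 3, 9, 13, 15, 16, 12] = (3 17 12)(4 6 11)(7 10 14 13 9)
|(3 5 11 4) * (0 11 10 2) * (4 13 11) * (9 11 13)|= 6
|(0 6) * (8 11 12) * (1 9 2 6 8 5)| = |(0 8 11 12 5 1 9 2 6)| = 9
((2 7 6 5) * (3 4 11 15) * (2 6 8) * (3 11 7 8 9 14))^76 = (15)(3 4 7 9 14) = ((2 8)(3 4 7 9 14)(5 6)(11 15))^76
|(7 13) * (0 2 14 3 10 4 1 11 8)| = 18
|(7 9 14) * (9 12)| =|(7 12 9 14)| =4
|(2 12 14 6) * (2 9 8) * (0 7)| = |(0 7)(2 12 14 6 9 8)| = 6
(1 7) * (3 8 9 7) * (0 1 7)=(0 1 3 8 9)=[1, 3, 2, 8, 4, 5, 6, 7, 9, 0]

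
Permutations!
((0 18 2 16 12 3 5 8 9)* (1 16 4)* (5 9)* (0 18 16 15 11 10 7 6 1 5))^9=(0 8 5 4 2 18 9 3 12 16)(1 10)(6 11)(7 15)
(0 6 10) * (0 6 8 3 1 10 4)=[8, 10, 2, 1, 0, 5, 4, 7, 3, 9, 6]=(0 8 3 1 10 6 4)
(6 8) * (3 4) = (3 4)(6 8) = [0, 1, 2, 4, 3, 5, 8, 7, 6]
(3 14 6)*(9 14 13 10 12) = [0, 1, 2, 13, 4, 5, 3, 7, 8, 14, 12, 11, 9, 10, 6] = (3 13 10 12 9 14 6)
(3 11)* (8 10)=(3 11)(8 10)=[0, 1, 2, 11, 4, 5, 6, 7, 10, 9, 8, 3]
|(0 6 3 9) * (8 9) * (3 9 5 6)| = |(0 3 8 5 6 9)| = 6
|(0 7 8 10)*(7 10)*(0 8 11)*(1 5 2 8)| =8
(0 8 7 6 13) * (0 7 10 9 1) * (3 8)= (0 3 8 10 9 1)(6 13 7)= [3, 0, 2, 8, 4, 5, 13, 6, 10, 1, 9, 11, 12, 7]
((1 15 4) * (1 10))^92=(15)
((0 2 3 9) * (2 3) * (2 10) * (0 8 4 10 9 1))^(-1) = (0 1 3)(2 10 4 8 9)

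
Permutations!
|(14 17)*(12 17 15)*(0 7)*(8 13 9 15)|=14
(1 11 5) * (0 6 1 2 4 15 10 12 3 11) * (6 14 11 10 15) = (15)(0 14 11 5 2 4 6 1)(3 10 12) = [14, 0, 4, 10, 6, 2, 1, 7, 8, 9, 12, 5, 3, 13, 11, 15]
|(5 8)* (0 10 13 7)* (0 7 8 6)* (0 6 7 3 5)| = |(0 10 13 8)(3 5 7)| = 12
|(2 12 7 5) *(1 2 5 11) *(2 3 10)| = 7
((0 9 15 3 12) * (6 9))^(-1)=(0 12 3 15 9 6)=((0 6 9 15 3 12))^(-1)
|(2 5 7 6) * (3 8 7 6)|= |(2 5 6)(3 8 7)|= 3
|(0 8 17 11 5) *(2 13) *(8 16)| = |(0 16 8 17 11 5)(2 13)| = 6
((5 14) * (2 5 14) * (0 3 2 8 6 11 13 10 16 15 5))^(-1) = ((0 3 2)(5 8 6 11 13 10 16 15))^(-1) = (0 2 3)(5 15 16 10 13 11 6 8)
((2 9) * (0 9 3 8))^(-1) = (0 8 3 2 9)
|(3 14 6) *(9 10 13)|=3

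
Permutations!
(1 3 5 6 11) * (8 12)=(1 3 5 6 11)(8 12)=[0, 3, 2, 5, 4, 6, 11, 7, 12, 9, 10, 1, 8]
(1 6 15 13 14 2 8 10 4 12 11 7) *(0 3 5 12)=(0 3 5 12 11 7 1 6 15 13 14 2 8 10 4)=[3, 6, 8, 5, 0, 12, 15, 1, 10, 9, 4, 7, 11, 14, 2, 13]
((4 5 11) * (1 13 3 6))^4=(13)(4 5 11)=((1 13 3 6)(4 5 11))^4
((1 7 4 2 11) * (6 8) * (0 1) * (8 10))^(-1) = ((0 1 7 4 2 11)(6 10 8))^(-1) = (0 11 2 4 7 1)(6 8 10)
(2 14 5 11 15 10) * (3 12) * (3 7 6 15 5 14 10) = (2 10)(3 12 7 6 15)(5 11) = [0, 1, 10, 12, 4, 11, 15, 6, 8, 9, 2, 5, 7, 13, 14, 3]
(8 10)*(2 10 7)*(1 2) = (1 2 10 8 7) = [0, 2, 10, 3, 4, 5, 6, 1, 7, 9, 8]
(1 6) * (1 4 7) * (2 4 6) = (1 2 4 7) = [0, 2, 4, 3, 7, 5, 6, 1]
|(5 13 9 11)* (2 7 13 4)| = 7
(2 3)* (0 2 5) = [2, 1, 3, 5, 4, 0] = (0 2 3 5)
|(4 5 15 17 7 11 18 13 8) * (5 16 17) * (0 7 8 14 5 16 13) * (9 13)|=|(0 7 11 18)(4 9 13 14 5 15 16 17 8)|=36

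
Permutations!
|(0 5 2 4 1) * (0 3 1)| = 4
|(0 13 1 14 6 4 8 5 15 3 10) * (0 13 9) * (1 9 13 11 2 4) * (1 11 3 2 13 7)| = 40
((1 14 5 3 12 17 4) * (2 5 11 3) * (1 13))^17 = ((1 14 11 3 12 17 4 13)(2 5))^17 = (1 14 11 3 12 17 4 13)(2 5)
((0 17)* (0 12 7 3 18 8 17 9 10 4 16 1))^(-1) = ((0 9 10 4 16 1)(3 18 8 17 12 7))^(-1) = (0 1 16 4 10 9)(3 7 12 17 8 18)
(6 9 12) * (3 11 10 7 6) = (3 11 10 7 6 9 12) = [0, 1, 2, 11, 4, 5, 9, 6, 8, 12, 7, 10, 3]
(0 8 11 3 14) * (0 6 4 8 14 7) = [14, 1, 2, 7, 8, 5, 4, 0, 11, 9, 10, 3, 12, 13, 6] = (0 14 6 4 8 11 3 7)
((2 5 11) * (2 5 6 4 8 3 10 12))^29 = (2 6 4 8 3 10 12)(5 11)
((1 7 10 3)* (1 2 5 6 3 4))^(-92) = (10)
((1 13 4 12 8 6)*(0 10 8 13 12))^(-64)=(13)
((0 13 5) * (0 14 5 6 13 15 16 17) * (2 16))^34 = (0 17 16 2 15)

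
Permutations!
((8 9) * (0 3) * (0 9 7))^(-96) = (0 7 8 9 3)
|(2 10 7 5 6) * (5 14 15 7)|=|(2 10 5 6)(7 14 15)|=12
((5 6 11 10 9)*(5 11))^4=(9 11 10)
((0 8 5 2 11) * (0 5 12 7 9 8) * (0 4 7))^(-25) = (0 12 8 9 7 4)(2 5 11)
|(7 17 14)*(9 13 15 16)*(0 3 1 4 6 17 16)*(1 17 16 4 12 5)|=33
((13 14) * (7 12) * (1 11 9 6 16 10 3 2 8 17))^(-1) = ((1 11 9 6 16 10 3 2 8 17)(7 12)(13 14))^(-1) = (1 17 8 2 3 10 16 6 9 11)(7 12)(13 14)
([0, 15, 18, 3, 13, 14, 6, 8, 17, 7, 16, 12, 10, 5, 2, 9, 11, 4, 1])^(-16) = [0, 5, 4, 3, 9, 8, 6, 18, 1, 2, 10, 11, 12, 7, 17, 14, 16, 15, 13]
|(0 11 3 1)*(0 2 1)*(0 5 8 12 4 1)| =9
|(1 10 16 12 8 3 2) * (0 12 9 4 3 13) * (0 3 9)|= 18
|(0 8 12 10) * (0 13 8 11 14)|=12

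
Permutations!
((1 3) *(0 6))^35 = ((0 6)(1 3))^35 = (0 6)(1 3)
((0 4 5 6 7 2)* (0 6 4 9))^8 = ((0 9)(2 6 7)(4 5))^8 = (9)(2 7 6)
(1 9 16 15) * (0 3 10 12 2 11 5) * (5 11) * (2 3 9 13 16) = (0 9 2 5)(1 13 16 15)(3 10 12) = [9, 13, 5, 10, 4, 0, 6, 7, 8, 2, 12, 11, 3, 16, 14, 1, 15]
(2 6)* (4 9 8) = (2 6)(4 9 8) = [0, 1, 6, 3, 9, 5, 2, 7, 4, 8]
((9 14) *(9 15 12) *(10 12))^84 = (9 12 10 15 14)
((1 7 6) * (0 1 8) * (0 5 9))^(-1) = (0 9 5 8 6 7 1)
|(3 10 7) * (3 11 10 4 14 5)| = 12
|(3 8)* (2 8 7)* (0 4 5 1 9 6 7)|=10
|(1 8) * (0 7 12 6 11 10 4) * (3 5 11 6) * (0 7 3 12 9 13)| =18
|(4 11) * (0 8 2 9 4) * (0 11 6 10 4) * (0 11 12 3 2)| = 30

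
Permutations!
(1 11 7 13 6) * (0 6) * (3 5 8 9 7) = (0 6 1 11 3 5 8 9 7 13) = [6, 11, 2, 5, 4, 8, 1, 13, 9, 7, 10, 3, 12, 0]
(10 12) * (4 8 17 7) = (4 8 17 7)(10 12) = [0, 1, 2, 3, 8, 5, 6, 4, 17, 9, 12, 11, 10, 13, 14, 15, 16, 7]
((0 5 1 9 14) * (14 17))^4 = ((0 5 1 9 17 14))^4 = (0 17 1)(5 14 9)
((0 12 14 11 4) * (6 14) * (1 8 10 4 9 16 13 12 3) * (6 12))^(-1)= (0 4 10 8 1 3)(6 13 16 9 11 14)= ((0 3 1 8 10 4)(6 14 11 9 16 13))^(-1)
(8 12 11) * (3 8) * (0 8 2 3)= (0 8 12 11)(2 3)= [8, 1, 3, 2, 4, 5, 6, 7, 12, 9, 10, 0, 11]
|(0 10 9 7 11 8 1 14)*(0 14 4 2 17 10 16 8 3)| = 12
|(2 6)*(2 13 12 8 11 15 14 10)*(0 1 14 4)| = |(0 1 14 10 2 6 13 12 8 11 15 4)| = 12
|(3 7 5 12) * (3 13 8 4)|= 7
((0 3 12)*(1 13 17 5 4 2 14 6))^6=(1 14 4 17)(2 5 13 6)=((0 3 12)(1 13 17 5 4 2 14 6))^6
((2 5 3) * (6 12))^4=((2 5 3)(6 12))^4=(12)(2 5 3)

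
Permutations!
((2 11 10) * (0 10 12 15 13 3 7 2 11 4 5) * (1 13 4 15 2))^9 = ((0 10 11 12 2 15 4 5)(1 13 3 7))^9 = (0 10 11 12 2 15 4 5)(1 13 3 7)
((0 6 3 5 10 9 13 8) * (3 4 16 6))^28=((0 3 5 10 9 13 8)(4 16 6))^28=(4 16 6)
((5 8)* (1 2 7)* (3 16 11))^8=((1 2 7)(3 16 11)(5 8))^8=(1 7 2)(3 11 16)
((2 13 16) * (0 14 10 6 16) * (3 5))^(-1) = (0 13 2 16 6 10 14)(3 5)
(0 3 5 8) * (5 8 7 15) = (0 3 8)(5 7 15) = [3, 1, 2, 8, 4, 7, 6, 15, 0, 9, 10, 11, 12, 13, 14, 5]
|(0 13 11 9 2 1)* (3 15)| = |(0 13 11 9 2 1)(3 15)| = 6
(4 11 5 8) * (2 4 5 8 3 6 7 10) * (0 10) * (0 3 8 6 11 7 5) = (0 10 2 4 7 3 11 6 5 8) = [10, 1, 4, 11, 7, 8, 5, 3, 0, 9, 2, 6]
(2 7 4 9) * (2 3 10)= (2 7 4 9 3 10)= [0, 1, 7, 10, 9, 5, 6, 4, 8, 3, 2]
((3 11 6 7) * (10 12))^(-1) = ((3 11 6 7)(10 12))^(-1) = (3 7 6 11)(10 12)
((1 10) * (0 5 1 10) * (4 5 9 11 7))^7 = (11)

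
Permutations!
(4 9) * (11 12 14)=(4 9)(11 12 14)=[0, 1, 2, 3, 9, 5, 6, 7, 8, 4, 10, 12, 14, 13, 11]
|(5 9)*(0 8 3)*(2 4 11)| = 6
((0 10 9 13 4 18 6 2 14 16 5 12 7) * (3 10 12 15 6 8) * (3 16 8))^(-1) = ((0 12 7)(2 14 8 16 5 15 6)(3 10 9 13 4 18))^(-1) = (0 7 12)(2 6 15 5 16 8 14)(3 18 4 13 9 10)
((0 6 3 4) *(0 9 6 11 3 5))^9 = ((0 11 3 4 9 6 5))^9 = (0 3 9 5 11 4 6)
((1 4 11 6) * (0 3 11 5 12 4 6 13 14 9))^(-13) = (0 9 14 13 11 3)(1 6)(4 12 5)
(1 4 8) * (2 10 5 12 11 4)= (1 2 10 5 12 11 4 8)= [0, 2, 10, 3, 8, 12, 6, 7, 1, 9, 5, 4, 11]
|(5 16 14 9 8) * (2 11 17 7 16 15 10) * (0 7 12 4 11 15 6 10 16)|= |(0 7)(2 15 16 14 9 8 5 6 10)(4 11 17 12)|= 36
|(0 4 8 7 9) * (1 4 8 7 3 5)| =|(0 8 3 5 1 4 7 9)| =8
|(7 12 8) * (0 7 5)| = |(0 7 12 8 5)| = 5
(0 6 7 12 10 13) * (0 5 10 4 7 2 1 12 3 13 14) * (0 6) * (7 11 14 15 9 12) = [0, 7, 1, 13, 11, 10, 2, 3, 8, 12, 15, 14, 4, 5, 6, 9] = (1 7 3 13 5 10 15 9 12 4 11 14 6 2)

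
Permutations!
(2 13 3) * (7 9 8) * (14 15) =(2 13 3)(7 9 8)(14 15) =[0, 1, 13, 2, 4, 5, 6, 9, 7, 8, 10, 11, 12, 3, 15, 14]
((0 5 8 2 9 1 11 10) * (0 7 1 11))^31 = (0 9 1 2 7 8 10 5 11)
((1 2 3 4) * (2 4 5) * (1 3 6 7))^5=((1 4 3 5 2 6 7))^5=(1 6 5 4 7 2 3)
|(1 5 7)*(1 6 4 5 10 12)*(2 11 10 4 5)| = 6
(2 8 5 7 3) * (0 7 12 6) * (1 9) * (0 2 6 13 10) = [7, 9, 8, 6, 4, 12, 2, 3, 5, 1, 0, 11, 13, 10] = (0 7 3 6 2 8 5 12 13 10)(1 9)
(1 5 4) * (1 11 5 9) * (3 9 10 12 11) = (1 10 12 11 5 4 3 9) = [0, 10, 2, 9, 3, 4, 6, 7, 8, 1, 12, 5, 11]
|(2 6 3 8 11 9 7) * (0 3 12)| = 9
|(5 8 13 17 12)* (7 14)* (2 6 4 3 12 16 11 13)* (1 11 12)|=|(1 11 13 17 16 12 5 8 2 6 4 3)(7 14)|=12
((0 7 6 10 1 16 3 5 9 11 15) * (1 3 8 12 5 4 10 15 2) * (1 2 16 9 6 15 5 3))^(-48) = (1 3 16)(4 8 9)(10 12 11)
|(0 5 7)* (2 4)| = 6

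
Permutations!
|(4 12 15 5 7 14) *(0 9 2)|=|(0 9 2)(4 12 15 5 7 14)|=6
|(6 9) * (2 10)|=|(2 10)(6 9)|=2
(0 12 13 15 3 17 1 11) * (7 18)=[12, 11, 2, 17, 4, 5, 6, 18, 8, 9, 10, 0, 13, 15, 14, 3, 16, 1, 7]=(0 12 13 15 3 17 1 11)(7 18)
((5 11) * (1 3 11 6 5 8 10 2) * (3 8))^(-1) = (1 2 10 8)(3 11)(5 6)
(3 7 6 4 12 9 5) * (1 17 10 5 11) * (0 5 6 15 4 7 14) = (0 5 3 14)(1 17 10 6 7 15 4 12 9 11) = [5, 17, 2, 14, 12, 3, 7, 15, 8, 11, 6, 1, 9, 13, 0, 4, 16, 10]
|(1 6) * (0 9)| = |(0 9)(1 6)| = 2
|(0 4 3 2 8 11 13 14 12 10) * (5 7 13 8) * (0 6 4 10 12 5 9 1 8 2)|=20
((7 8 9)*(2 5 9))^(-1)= (2 8 7 9 5)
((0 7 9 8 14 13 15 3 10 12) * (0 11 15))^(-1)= (0 13 14 8 9 7)(3 15 11 12 10)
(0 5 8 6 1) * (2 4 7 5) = (0 2 4 7 5 8 6 1) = [2, 0, 4, 3, 7, 8, 1, 5, 6]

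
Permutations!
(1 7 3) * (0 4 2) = (0 4 2)(1 7 3) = [4, 7, 0, 1, 2, 5, 6, 3]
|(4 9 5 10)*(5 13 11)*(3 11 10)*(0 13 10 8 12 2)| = |(0 13 8 12 2)(3 11 5)(4 9 10)| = 15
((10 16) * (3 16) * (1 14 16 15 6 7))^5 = (1 15 16 7 3 14 6 10)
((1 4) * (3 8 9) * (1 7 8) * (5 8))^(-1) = (1 3 9 8 5 7 4)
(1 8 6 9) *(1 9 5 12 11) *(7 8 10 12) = (1 10 12 11)(5 7 8 6) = [0, 10, 2, 3, 4, 7, 5, 8, 6, 9, 12, 1, 11]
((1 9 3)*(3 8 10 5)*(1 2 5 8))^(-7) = (1 9)(2 3 5)(8 10)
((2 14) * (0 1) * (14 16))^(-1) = ((0 1)(2 16 14))^(-1) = (0 1)(2 14 16)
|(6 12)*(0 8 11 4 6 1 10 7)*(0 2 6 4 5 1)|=10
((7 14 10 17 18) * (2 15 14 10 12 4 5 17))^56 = ((2 15 14 12 4 5 17 18 7 10))^56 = (2 17 14 7 4)(5 15 18 12 10)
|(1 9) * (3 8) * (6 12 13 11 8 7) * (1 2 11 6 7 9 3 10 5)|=|(1 3 9 2 11 8 10 5)(6 12 13)|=24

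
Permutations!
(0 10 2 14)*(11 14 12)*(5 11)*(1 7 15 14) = [10, 7, 12, 3, 4, 11, 6, 15, 8, 9, 2, 1, 5, 13, 0, 14] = (0 10 2 12 5 11 1 7 15 14)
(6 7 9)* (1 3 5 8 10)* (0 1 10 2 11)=[1, 3, 11, 5, 4, 8, 7, 9, 2, 6, 10, 0]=(0 1 3 5 8 2 11)(6 7 9)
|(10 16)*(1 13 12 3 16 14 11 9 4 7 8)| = |(1 13 12 3 16 10 14 11 9 4 7 8)| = 12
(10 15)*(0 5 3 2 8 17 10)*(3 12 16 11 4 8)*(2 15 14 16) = (0 5 12 2 3 15)(4 8 17 10 14 16 11) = [5, 1, 3, 15, 8, 12, 6, 7, 17, 9, 14, 4, 2, 13, 16, 0, 11, 10]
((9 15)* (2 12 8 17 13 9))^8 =((2 12 8 17 13 9 15))^8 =(2 12 8 17 13 9 15)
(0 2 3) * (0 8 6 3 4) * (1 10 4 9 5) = (0 2 9 5 1 10 4)(3 8 6) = [2, 10, 9, 8, 0, 1, 3, 7, 6, 5, 4]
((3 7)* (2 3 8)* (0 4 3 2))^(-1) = ((0 4 3 7 8))^(-1) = (0 8 7 3 4)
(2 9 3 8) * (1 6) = [0, 6, 9, 8, 4, 5, 1, 7, 2, 3] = (1 6)(2 9 3 8)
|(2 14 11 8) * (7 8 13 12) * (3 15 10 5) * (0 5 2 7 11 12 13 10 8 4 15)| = 60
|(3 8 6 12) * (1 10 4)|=12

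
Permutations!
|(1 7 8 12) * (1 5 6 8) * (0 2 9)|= |(0 2 9)(1 7)(5 6 8 12)|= 12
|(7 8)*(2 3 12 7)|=5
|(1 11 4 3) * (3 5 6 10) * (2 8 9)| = |(1 11 4 5 6 10 3)(2 8 9)| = 21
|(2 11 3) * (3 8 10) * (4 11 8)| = 4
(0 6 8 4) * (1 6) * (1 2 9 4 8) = (0 2 9 4)(1 6) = [2, 6, 9, 3, 0, 5, 1, 7, 8, 4]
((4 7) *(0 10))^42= ((0 10)(4 7))^42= (10)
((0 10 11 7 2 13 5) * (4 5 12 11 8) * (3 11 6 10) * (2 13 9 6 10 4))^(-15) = ((0 3 11 7 13 12 10 8 2 9 6 4 5))^(-15) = (0 4 9 8 12 7 3 5 6 2 10 13 11)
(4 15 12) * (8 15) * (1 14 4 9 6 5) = [0, 14, 2, 3, 8, 1, 5, 7, 15, 6, 10, 11, 9, 13, 4, 12] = (1 14 4 8 15 12 9 6 5)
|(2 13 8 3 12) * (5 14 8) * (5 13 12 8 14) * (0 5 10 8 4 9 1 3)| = 4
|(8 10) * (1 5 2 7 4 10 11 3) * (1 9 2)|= |(1 5)(2 7 4 10 8 11 3 9)|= 8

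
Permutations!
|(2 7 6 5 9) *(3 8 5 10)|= 8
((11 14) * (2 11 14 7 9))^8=((14)(2 11 7 9))^8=(14)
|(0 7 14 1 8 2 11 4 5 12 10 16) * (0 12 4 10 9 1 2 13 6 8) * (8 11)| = |(0 7 14 2 8 13 6 11 10 16 12 9 1)(4 5)| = 26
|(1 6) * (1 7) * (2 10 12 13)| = |(1 6 7)(2 10 12 13)| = 12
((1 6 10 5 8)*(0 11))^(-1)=(0 11)(1 8 5 10 6)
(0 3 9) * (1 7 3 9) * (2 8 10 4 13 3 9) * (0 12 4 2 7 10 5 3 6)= (0 7 9 12 4 13 6)(1 10 2 8 5 3)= [7, 10, 8, 1, 13, 3, 0, 9, 5, 12, 2, 11, 4, 6]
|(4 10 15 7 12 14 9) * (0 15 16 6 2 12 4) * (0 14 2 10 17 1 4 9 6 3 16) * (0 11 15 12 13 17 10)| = |(0 12 2 13 17 1 4 10 11 15 7 9 14 6)(3 16)| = 14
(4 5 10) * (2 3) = (2 3)(4 5 10) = [0, 1, 3, 2, 5, 10, 6, 7, 8, 9, 4]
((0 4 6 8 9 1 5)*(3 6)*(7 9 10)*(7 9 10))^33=(0 6 10 5 3 7 1 4 8 9)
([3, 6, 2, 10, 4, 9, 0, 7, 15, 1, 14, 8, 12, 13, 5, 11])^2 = (0 10 5 1)(3 14 9 6)(8 11 15)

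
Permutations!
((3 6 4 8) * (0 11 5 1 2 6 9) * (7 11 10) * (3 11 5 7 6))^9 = ((0 10 6 4 8 11 7 5 1 2 3 9))^9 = (0 2 7 4)(1 11 6 9)(3 5 8 10)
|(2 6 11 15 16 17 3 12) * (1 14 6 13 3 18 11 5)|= 20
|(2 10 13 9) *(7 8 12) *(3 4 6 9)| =|(2 10 13 3 4 6 9)(7 8 12)| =21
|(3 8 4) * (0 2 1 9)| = 12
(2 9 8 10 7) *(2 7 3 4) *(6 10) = (2 9 8 6 10 3 4) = [0, 1, 9, 4, 2, 5, 10, 7, 6, 8, 3]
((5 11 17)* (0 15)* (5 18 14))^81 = (0 15)(5 11 17 18 14)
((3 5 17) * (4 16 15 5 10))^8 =((3 10 4 16 15 5 17))^8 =(3 10 4 16 15 5 17)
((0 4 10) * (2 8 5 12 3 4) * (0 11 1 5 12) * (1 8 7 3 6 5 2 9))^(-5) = ((0 9 1 2 7 3 4 10 11 8 12 6 5))^(-5) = (0 11 2 6 4 9 8 7 5 10 1 12 3)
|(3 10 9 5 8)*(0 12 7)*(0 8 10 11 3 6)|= |(0 12 7 8 6)(3 11)(5 10 9)|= 30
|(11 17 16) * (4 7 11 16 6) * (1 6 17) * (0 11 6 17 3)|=15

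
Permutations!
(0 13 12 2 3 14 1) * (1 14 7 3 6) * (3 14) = (0 13 12 2 6 1)(3 7 14) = [13, 0, 6, 7, 4, 5, 1, 14, 8, 9, 10, 11, 2, 12, 3]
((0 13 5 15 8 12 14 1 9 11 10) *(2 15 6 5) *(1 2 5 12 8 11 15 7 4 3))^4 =(0 12 4 15 13 14 3 11 5 2 1 10 6 7 9)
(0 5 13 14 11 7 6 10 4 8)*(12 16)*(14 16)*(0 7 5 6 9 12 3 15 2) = (0 6 10 4 8 7 9 12 14 11 5 13 16 3 15 2) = [6, 1, 0, 15, 8, 13, 10, 9, 7, 12, 4, 5, 14, 16, 11, 2, 3]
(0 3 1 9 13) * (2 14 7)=(0 3 1 9 13)(2 14 7)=[3, 9, 14, 1, 4, 5, 6, 2, 8, 13, 10, 11, 12, 0, 7]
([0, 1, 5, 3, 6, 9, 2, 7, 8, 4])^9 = (2 6 4 9 5)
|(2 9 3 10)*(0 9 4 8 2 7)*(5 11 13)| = |(0 9 3 10 7)(2 4 8)(5 11 13)| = 15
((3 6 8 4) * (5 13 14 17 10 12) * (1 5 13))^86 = (3 8)(4 6)(10 12 13 14 17) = ((1 5)(3 6 8 4)(10 12 13 14 17))^86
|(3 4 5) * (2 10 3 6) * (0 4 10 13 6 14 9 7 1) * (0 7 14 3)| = 30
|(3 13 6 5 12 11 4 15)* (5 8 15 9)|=5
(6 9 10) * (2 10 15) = (2 10 6 9 15) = [0, 1, 10, 3, 4, 5, 9, 7, 8, 15, 6, 11, 12, 13, 14, 2]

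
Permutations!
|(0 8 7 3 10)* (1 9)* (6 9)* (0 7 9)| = 15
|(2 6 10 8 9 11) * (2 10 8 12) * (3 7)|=|(2 6 8 9 11 10 12)(3 7)|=14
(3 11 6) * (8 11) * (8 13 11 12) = (3 13 11 6)(8 12) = [0, 1, 2, 13, 4, 5, 3, 7, 12, 9, 10, 6, 8, 11]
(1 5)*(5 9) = (1 9 5) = [0, 9, 2, 3, 4, 1, 6, 7, 8, 5]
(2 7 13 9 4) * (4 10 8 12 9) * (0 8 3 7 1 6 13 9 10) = [8, 6, 1, 7, 2, 5, 13, 9, 12, 0, 3, 11, 10, 4] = (0 8 12 10 3 7 9)(1 6 13 4 2)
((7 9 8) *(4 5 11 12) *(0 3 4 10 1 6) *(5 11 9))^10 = (0 4 12 1)(3 11 10 6)(5 8)(7 9)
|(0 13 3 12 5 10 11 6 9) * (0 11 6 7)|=10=|(0 13 3 12 5 10 6 9 11 7)|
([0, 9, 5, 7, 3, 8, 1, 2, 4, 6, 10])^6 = [0, 1, 2, 3, 4, 5, 6, 7, 8, 9, 10]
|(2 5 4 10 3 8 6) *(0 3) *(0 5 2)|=|(0 3 8 6)(4 10 5)|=12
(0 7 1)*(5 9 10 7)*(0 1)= (0 5 9 10 7)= [5, 1, 2, 3, 4, 9, 6, 0, 8, 10, 7]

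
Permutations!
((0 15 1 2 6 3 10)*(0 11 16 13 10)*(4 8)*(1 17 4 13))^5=((0 15 17 4 8 13 10 11 16 1 2 6 3))^5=(0 13 2 17 11 3 8 1 15 10 6 4 16)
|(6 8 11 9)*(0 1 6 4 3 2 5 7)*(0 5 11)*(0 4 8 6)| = |(0 1)(2 11 9 8 4 3)(5 7)| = 6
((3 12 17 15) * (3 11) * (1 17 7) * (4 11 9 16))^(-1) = ((1 17 15 9 16 4 11 3 12 7))^(-1) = (1 7 12 3 11 4 16 9 15 17)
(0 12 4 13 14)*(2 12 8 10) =(0 8 10 2 12 4 13 14) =[8, 1, 12, 3, 13, 5, 6, 7, 10, 9, 2, 11, 4, 14, 0]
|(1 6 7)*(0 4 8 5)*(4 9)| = |(0 9 4 8 5)(1 6 7)| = 15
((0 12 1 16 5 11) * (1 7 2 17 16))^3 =(0 2 5 12 17 11 7 16)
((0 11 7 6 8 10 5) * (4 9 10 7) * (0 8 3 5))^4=(0 10 9 4 11)(3 6 7 8 5)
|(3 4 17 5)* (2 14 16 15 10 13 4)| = 10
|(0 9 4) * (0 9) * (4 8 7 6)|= 5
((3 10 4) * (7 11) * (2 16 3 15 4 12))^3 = (2 10 16 12 3)(4 15)(7 11)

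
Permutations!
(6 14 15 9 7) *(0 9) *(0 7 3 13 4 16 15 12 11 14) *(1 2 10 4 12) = (0 9 3 13 12 11 14 1 2 10 4 16 15 7 6) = [9, 2, 10, 13, 16, 5, 0, 6, 8, 3, 4, 14, 11, 12, 1, 7, 15]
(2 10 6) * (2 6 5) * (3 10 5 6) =(2 5)(3 10 6) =[0, 1, 5, 10, 4, 2, 3, 7, 8, 9, 6]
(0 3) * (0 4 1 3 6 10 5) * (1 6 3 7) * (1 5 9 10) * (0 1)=(0 3 4 6)(1 7 5)(9 10)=[3, 7, 2, 4, 6, 1, 0, 5, 8, 10, 9]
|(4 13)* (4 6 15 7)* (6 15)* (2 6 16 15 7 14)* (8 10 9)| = 15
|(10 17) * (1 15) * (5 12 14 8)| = 4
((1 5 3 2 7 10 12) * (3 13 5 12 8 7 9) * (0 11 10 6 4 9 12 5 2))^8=(0 3 9 4 6 7 8 10 11)(1 2 5 12 13)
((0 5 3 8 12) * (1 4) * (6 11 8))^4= ((0 5 3 6 11 8 12)(1 4))^4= (0 11 5 8 3 12 6)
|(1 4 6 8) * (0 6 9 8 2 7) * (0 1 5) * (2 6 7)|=7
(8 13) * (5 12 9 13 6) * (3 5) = (3 5 12 9 13 8 6) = [0, 1, 2, 5, 4, 12, 3, 7, 6, 13, 10, 11, 9, 8]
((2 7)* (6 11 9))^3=((2 7)(6 11 9))^3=(11)(2 7)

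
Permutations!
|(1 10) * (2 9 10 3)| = |(1 3 2 9 10)| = 5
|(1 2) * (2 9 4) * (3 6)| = |(1 9 4 2)(3 6)| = 4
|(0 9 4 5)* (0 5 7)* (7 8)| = |(0 9 4 8 7)| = 5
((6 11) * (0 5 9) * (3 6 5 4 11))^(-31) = (0 9 5 11 4)(3 6)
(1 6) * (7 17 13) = (1 6)(7 17 13) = [0, 6, 2, 3, 4, 5, 1, 17, 8, 9, 10, 11, 12, 7, 14, 15, 16, 13]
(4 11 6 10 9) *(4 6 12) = (4 11 12)(6 10 9) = [0, 1, 2, 3, 11, 5, 10, 7, 8, 6, 9, 12, 4]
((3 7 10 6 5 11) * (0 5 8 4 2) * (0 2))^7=(0 8 10 3 5 4 6 7 11)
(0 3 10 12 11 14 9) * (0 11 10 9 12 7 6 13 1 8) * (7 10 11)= [3, 8, 2, 9, 4, 5, 13, 6, 0, 7, 10, 14, 11, 1, 12]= (0 3 9 7 6 13 1 8)(11 14 12)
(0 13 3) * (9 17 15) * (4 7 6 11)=(0 13 3)(4 7 6 11)(9 17 15)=[13, 1, 2, 0, 7, 5, 11, 6, 8, 17, 10, 4, 12, 3, 14, 9, 16, 15]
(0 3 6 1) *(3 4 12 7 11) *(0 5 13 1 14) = [4, 5, 2, 6, 12, 13, 14, 11, 8, 9, 10, 3, 7, 1, 0] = (0 4 12 7 11 3 6 14)(1 5 13)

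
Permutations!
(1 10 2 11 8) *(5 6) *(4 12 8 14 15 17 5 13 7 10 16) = (1 16 4 12 8)(2 11 14 15 17 5 6 13 7 10) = [0, 16, 11, 3, 12, 6, 13, 10, 1, 9, 2, 14, 8, 7, 15, 17, 4, 5]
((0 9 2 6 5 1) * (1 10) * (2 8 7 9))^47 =((0 2 6 5 10 1)(7 9 8))^47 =(0 1 10 5 6 2)(7 8 9)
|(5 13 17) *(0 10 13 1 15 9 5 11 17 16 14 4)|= 12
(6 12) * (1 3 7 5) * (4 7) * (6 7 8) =(1 3 4 8 6 12 7 5) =[0, 3, 2, 4, 8, 1, 12, 5, 6, 9, 10, 11, 7]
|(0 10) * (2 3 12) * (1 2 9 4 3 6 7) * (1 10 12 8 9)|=28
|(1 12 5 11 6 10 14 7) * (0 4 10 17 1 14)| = |(0 4 10)(1 12 5 11 6 17)(7 14)| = 6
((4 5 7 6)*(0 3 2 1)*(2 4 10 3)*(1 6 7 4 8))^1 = ((0 2 6 10 3 8 1)(4 5))^1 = (0 2 6 10 3 8 1)(4 5)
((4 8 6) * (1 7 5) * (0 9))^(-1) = (0 9)(1 5 7)(4 6 8)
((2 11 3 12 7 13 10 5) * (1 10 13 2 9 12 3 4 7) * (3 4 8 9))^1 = ((13)(1 10 5 3 4 7 2 11 8 9 12))^1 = (13)(1 10 5 3 4 7 2 11 8 9 12)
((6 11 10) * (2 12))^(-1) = (2 12)(6 10 11)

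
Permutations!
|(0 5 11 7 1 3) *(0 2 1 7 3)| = 6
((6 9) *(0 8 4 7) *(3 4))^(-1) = (0 7 4 3 8)(6 9)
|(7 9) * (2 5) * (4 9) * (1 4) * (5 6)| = 12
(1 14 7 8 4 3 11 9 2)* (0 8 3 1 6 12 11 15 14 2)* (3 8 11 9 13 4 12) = [11, 2, 6, 15, 1, 5, 3, 8, 12, 0, 10, 13, 9, 4, 7, 14] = (0 11 13 4 1 2 6 3 15 14 7 8 12 9)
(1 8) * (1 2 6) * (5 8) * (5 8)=(1 8 2 6)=[0, 8, 6, 3, 4, 5, 1, 7, 2]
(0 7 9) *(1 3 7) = (0 1 3 7 9) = [1, 3, 2, 7, 4, 5, 6, 9, 8, 0]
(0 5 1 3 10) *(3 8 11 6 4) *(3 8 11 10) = [5, 11, 2, 3, 8, 1, 4, 7, 10, 9, 0, 6] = (0 5 1 11 6 4 8 10)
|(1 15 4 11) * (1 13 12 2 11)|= |(1 15 4)(2 11 13 12)|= 12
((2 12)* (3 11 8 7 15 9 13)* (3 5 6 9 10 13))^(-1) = ((2 12)(3 11 8 7 15 10 13 5 6 9))^(-1) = (2 12)(3 9 6 5 13 10 15 7 8 11)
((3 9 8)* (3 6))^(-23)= (3 9 8 6)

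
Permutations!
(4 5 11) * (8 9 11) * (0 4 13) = [4, 1, 2, 3, 5, 8, 6, 7, 9, 11, 10, 13, 12, 0] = (0 4 5 8 9 11 13)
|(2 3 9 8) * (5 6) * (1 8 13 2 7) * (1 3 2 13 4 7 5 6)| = 12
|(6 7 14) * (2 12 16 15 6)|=7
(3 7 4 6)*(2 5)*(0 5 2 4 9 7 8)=[5, 1, 2, 8, 6, 4, 3, 9, 0, 7]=(0 5 4 6 3 8)(7 9)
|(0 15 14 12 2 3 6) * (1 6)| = |(0 15 14 12 2 3 1 6)| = 8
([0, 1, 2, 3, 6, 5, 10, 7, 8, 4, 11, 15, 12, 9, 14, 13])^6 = (4 9 13 15 11 10 6)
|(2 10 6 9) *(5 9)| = 5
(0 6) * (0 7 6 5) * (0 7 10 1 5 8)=(0 8)(1 5 7 6 10)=[8, 5, 2, 3, 4, 7, 10, 6, 0, 9, 1]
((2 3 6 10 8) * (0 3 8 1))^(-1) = ((0 3 6 10 1)(2 8))^(-1) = (0 1 10 6 3)(2 8)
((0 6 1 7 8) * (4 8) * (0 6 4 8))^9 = ((0 4)(1 7 8 6))^9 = (0 4)(1 7 8 6)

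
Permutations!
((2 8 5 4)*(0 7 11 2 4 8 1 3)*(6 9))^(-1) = (0 3 1 2 11 7)(5 8)(6 9)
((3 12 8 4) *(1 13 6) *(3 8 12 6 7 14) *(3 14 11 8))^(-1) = ((14)(1 13 7 11 8 4 3 6))^(-1) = (14)(1 6 3 4 8 11 7 13)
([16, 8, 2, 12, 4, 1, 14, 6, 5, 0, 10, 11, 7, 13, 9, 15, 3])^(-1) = (0 9 14 6 7 12 3 16)(1 5 8)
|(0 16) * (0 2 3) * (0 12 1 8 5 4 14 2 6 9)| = 8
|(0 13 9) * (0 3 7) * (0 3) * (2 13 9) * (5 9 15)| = 4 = |(0 15 5 9)(2 13)(3 7)|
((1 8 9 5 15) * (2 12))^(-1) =(1 15 5 9 8)(2 12)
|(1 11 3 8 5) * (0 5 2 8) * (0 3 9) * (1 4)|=6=|(0 5 4 1 11 9)(2 8)|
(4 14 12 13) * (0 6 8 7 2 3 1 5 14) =(0 6 8 7 2 3 1 5 14 12 13 4) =[6, 5, 3, 1, 0, 14, 8, 2, 7, 9, 10, 11, 13, 4, 12]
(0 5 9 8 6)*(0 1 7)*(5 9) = (0 9 8 6 1 7) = [9, 7, 2, 3, 4, 5, 1, 0, 6, 8]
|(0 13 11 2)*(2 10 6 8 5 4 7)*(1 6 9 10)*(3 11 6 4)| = |(0 13 6 8 5 3 11 1 4 7 2)(9 10)| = 22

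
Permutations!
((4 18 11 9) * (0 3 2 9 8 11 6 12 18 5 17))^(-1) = ((0 3 2 9 4 5 17)(6 12 18)(8 11))^(-1) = (0 17 5 4 9 2 3)(6 18 12)(8 11)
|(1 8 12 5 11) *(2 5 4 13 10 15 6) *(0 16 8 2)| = 36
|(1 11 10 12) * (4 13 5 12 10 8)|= 7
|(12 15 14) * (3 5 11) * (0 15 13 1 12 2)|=12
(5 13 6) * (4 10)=[0, 1, 2, 3, 10, 13, 5, 7, 8, 9, 4, 11, 12, 6]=(4 10)(5 13 6)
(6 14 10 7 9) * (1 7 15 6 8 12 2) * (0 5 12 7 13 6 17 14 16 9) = [5, 13, 1, 3, 4, 12, 16, 0, 7, 8, 15, 11, 2, 6, 10, 17, 9, 14] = (0 5 12 2 1 13 6 16 9 8 7)(10 15 17 14)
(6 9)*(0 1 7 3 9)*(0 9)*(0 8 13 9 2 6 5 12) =(0 1 7 3 8 13 9 5 12)(2 6) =[1, 7, 6, 8, 4, 12, 2, 3, 13, 5, 10, 11, 0, 9]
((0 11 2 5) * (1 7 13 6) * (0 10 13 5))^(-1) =((0 11 2)(1 7 5 10 13 6))^(-1) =(0 2 11)(1 6 13 10 5 7)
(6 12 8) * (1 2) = (1 2)(6 12 8) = [0, 2, 1, 3, 4, 5, 12, 7, 6, 9, 10, 11, 8]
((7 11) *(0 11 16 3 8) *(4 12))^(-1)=((0 11 7 16 3 8)(4 12))^(-1)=(0 8 3 16 7 11)(4 12)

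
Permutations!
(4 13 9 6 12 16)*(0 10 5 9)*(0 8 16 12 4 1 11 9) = (0 10 5)(1 11 9 6 4 13 8 16) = [10, 11, 2, 3, 13, 0, 4, 7, 16, 6, 5, 9, 12, 8, 14, 15, 1]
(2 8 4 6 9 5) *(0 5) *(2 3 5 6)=(0 6 9)(2 8 4)(3 5)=[6, 1, 8, 5, 2, 3, 9, 7, 4, 0]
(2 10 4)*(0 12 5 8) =(0 12 5 8)(2 10 4) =[12, 1, 10, 3, 2, 8, 6, 7, 0, 9, 4, 11, 5]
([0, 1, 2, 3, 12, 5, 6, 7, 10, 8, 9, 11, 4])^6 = (12)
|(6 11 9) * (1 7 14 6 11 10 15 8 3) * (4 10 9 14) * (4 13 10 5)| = 28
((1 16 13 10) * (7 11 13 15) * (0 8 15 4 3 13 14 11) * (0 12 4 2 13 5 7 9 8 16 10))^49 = ((0 16 2 13)(1 10)(3 5 7 12 4)(8 15 9)(11 14))^49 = (0 16 2 13)(1 10)(3 4 12 7 5)(8 15 9)(11 14)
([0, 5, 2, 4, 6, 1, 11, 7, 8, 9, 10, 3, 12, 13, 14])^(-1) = (14)(1 5)(3 11 6 4)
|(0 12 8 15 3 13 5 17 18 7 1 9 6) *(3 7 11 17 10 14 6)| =39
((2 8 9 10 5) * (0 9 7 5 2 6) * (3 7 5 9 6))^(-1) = (0 6)(2 10 9 7 3 5 8) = ((0 6)(2 8 5 3 7 9 10))^(-1)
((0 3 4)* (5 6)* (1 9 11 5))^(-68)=(0 3 4)(1 11 6 9 5)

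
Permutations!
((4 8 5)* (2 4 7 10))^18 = (10)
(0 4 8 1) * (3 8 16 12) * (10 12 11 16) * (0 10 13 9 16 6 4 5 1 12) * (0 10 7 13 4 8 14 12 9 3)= (0 5 1 7 13 3 14 12)(6 8 9 16 11)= [5, 7, 2, 14, 4, 1, 8, 13, 9, 16, 10, 6, 0, 3, 12, 15, 11]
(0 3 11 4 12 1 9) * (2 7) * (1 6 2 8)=(0 3 11 4 12 6 2 7 8 1 9)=[3, 9, 7, 11, 12, 5, 2, 8, 1, 0, 10, 4, 6]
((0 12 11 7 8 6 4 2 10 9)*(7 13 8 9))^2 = (0 11 8 4 10 9 12 13 6 2 7)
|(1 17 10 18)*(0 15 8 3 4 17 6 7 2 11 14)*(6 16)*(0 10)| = |(0 15 8 3 4 17)(1 16 6 7 2 11 14 10 18)| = 18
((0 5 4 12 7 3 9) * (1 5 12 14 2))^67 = (0 7 9 12 3)(1 4 2 5 14)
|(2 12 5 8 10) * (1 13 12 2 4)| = 7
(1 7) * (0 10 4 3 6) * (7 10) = [7, 10, 2, 6, 3, 5, 0, 1, 8, 9, 4] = (0 7 1 10 4 3 6)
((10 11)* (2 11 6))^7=((2 11 10 6))^7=(2 6 10 11)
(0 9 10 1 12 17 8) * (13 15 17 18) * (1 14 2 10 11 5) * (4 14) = (0 9 11 5 1 12 18 13 15 17 8)(2 10 4 14) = [9, 12, 10, 3, 14, 1, 6, 7, 0, 11, 4, 5, 18, 15, 2, 17, 16, 8, 13]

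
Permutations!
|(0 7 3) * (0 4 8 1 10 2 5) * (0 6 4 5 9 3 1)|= 11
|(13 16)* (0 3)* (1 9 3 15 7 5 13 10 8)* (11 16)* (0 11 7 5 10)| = |(0 15 5 13 7 10 8 1 9 3 11 16)| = 12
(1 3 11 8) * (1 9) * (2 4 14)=(1 3 11 8 9)(2 4 14)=[0, 3, 4, 11, 14, 5, 6, 7, 9, 1, 10, 8, 12, 13, 2]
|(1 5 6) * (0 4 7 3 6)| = |(0 4 7 3 6 1 5)| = 7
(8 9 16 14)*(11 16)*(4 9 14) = [0, 1, 2, 3, 9, 5, 6, 7, 14, 11, 10, 16, 12, 13, 8, 15, 4] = (4 9 11 16)(8 14)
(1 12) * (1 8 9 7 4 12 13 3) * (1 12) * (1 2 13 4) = [0, 4, 13, 12, 2, 5, 6, 1, 9, 7, 10, 11, 8, 3] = (1 4 2 13 3 12 8 9 7)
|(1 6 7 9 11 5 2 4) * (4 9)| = 4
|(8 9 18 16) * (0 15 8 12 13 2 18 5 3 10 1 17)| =|(0 15 8 9 5 3 10 1 17)(2 18 16 12 13)| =45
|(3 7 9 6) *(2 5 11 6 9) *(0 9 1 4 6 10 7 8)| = |(0 9 1 4 6 3 8)(2 5 11 10 7)| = 35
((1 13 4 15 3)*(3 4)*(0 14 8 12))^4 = ((0 14 8 12)(1 13 3)(4 15))^4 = (15)(1 13 3)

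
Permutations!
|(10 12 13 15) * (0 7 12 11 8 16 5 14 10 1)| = 6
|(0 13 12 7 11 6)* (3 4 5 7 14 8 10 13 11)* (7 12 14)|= 60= |(0 11 6)(3 4 5 12 7)(8 10 13 14)|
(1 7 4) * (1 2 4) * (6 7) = (1 6 7)(2 4) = [0, 6, 4, 3, 2, 5, 7, 1]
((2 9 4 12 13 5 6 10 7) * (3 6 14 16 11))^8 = (2 11 12 10 14 9 3 13 7 16 4 6 5)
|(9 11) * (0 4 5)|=|(0 4 5)(9 11)|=6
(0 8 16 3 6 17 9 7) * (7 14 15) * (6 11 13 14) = (0 8 16 3 11 13 14 15 7)(6 17 9) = [8, 1, 2, 11, 4, 5, 17, 0, 16, 6, 10, 13, 12, 14, 15, 7, 3, 9]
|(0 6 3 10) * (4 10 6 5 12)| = |(0 5 12 4 10)(3 6)| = 10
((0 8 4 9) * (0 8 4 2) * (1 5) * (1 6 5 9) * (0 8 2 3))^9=(0 1 2 3 4 9 8)(5 6)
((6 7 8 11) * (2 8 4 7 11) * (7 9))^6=(11)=((2 8)(4 9 7)(6 11))^6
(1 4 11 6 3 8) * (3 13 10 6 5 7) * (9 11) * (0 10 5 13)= (0 10 6)(1 4 9 11 13 5 7 3 8)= [10, 4, 2, 8, 9, 7, 0, 3, 1, 11, 6, 13, 12, 5]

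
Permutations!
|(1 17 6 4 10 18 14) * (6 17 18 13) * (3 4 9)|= |(1 18 14)(3 4 10 13 6 9)|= 6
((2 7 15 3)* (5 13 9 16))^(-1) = (2 3 15 7)(5 16 9 13)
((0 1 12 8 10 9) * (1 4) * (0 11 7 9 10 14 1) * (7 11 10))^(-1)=(0 4)(1 14 8 12)(7 10 9)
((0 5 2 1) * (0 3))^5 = (5)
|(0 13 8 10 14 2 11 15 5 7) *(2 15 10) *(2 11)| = |(0 13 8 11 10 14 15 5 7)| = 9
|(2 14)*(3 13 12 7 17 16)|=|(2 14)(3 13 12 7 17 16)|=6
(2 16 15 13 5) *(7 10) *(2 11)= (2 16 15 13 5 11)(7 10)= [0, 1, 16, 3, 4, 11, 6, 10, 8, 9, 7, 2, 12, 5, 14, 13, 15]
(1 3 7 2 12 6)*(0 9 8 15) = [9, 3, 12, 7, 4, 5, 1, 2, 15, 8, 10, 11, 6, 13, 14, 0] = (0 9 8 15)(1 3 7 2 12 6)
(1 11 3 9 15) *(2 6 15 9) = (1 11 3 2 6 15) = [0, 11, 6, 2, 4, 5, 15, 7, 8, 9, 10, 3, 12, 13, 14, 1]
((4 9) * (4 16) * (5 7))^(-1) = ((4 9 16)(5 7))^(-1) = (4 16 9)(5 7)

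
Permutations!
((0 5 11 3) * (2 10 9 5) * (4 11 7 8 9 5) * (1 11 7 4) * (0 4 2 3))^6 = (0 1 8 4)(3 11 9 7)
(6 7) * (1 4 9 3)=(1 4 9 3)(6 7)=[0, 4, 2, 1, 9, 5, 7, 6, 8, 3]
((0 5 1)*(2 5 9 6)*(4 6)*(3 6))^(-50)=(0 5 6 4)(1 2 3 9)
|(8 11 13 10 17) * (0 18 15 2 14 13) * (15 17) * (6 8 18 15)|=18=|(0 15 2 14 13 10 6 8 11)(17 18)|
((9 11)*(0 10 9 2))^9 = ((0 10 9 11 2))^9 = (0 2 11 9 10)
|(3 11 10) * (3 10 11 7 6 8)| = 4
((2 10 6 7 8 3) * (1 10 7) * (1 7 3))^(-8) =((1 10 6 7 8)(2 3))^(-8) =(1 6 8 10 7)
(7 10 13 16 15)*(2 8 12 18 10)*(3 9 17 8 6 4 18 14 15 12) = (2 6 4 18 10 13 16 12 14 15 7)(3 9 17 8) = [0, 1, 6, 9, 18, 5, 4, 2, 3, 17, 13, 11, 14, 16, 15, 7, 12, 8, 10]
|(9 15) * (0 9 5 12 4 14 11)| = |(0 9 15 5 12 4 14 11)| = 8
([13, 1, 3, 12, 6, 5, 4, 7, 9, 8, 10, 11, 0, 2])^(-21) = [12, 1, 13, 2, 6, 5, 4, 7, 9, 8, 10, 11, 3, 0]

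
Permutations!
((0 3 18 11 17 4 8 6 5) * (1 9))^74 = (0 18 17 8 5 3 11 4 6)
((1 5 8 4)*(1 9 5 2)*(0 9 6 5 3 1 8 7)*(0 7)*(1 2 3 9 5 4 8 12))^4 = (12)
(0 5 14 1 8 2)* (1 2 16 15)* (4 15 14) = (0 5 4 15 1 8 16 14 2) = [5, 8, 0, 3, 15, 4, 6, 7, 16, 9, 10, 11, 12, 13, 2, 1, 14]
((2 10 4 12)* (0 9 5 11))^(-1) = (0 11 5 9)(2 12 4 10)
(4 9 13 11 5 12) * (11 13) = [0, 1, 2, 3, 9, 12, 6, 7, 8, 11, 10, 5, 4, 13] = (13)(4 9 11 5 12)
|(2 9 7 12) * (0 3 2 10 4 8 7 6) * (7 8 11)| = |(0 3 2 9 6)(4 11 7 12 10)| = 5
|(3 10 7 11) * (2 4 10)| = |(2 4 10 7 11 3)| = 6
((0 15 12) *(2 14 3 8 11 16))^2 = (0 12 15)(2 3 11)(8 16 14)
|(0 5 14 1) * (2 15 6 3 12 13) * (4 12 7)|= 8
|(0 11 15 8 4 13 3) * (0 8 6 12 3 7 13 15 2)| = 6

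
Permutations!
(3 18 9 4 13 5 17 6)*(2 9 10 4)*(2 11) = (2 9 11)(3 18 10 4 13 5 17 6) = [0, 1, 9, 18, 13, 17, 3, 7, 8, 11, 4, 2, 12, 5, 14, 15, 16, 6, 10]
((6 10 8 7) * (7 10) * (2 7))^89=(2 6 7)(8 10)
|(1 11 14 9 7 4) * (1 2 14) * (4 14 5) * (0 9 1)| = 6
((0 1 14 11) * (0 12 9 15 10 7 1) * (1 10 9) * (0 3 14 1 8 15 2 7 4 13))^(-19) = ((0 3 14 11 12 8 15 9 2 7 10 4 13))^(-19) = (0 9 3 2 14 7 11 10 12 4 8 13 15)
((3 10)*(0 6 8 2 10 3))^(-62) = (0 2 6 10 8)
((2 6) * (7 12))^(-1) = ((2 6)(7 12))^(-1) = (2 6)(7 12)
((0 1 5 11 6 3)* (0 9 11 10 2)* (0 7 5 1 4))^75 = ((0 4)(2 7 5 10)(3 9 11 6))^75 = (0 4)(2 10 5 7)(3 6 11 9)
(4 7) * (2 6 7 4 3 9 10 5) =(2 6 7 3 9 10 5) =[0, 1, 6, 9, 4, 2, 7, 3, 8, 10, 5]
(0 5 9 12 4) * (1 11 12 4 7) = [5, 11, 2, 3, 0, 9, 6, 1, 8, 4, 10, 12, 7] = (0 5 9 4)(1 11 12 7)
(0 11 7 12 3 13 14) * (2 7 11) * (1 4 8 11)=(0 2 7 12 3 13 14)(1 4 8 11)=[2, 4, 7, 13, 8, 5, 6, 12, 11, 9, 10, 1, 3, 14, 0]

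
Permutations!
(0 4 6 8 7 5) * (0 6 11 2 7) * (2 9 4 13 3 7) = (0 13 3 7 5 6 8)(4 11 9) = [13, 1, 2, 7, 11, 6, 8, 5, 0, 4, 10, 9, 12, 3]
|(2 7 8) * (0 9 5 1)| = |(0 9 5 1)(2 7 8)| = 12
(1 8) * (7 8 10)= (1 10 7 8)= [0, 10, 2, 3, 4, 5, 6, 8, 1, 9, 7]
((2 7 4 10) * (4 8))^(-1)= (2 10 4 8 7)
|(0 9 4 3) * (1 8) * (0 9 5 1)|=|(0 5 1 8)(3 9 4)|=12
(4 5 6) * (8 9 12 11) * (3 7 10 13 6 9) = (3 7 10 13 6 4 5 9 12 11 8) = [0, 1, 2, 7, 5, 9, 4, 10, 3, 12, 13, 8, 11, 6]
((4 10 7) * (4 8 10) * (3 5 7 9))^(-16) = (3 7 10)(5 8 9)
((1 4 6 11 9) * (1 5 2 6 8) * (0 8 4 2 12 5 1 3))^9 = (1 9 11 6 2)(5 12)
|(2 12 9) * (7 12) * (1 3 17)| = 12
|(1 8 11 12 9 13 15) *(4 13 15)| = |(1 8 11 12 9 15)(4 13)| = 6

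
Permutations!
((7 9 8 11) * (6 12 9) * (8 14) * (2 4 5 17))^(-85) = (2 17 5 4)(6 7 11 8 14 9 12)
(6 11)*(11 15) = (6 15 11) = [0, 1, 2, 3, 4, 5, 15, 7, 8, 9, 10, 6, 12, 13, 14, 11]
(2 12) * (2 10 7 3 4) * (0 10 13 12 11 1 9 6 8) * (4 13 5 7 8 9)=(0 10 8)(1 4 2 11)(3 13 12 5 7)(6 9)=[10, 4, 11, 13, 2, 7, 9, 3, 0, 6, 8, 1, 5, 12]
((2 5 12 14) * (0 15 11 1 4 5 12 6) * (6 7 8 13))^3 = ((0 15 11 1 4 5 7 8 13 6)(2 12 14))^3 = (0 1 7 6 11 5 13 15 4 8)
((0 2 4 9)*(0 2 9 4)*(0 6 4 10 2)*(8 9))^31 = ((0 8 9)(2 6 4 10))^31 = (0 8 9)(2 10 4 6)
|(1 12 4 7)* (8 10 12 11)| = 7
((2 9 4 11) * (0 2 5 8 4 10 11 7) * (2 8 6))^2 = ((0 8 4 7)(2 9 10 11 5 6))^2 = (0 4)(2 10 5)(6 9 11)(7 8)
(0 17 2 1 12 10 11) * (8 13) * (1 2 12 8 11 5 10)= (0 17 12 1 8 13 11)(5 10)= [17, 8, 2, 3, 4, 10, 6, 7, 13, 9, 5, 0, 1, 11, 14, 15, 16, 12]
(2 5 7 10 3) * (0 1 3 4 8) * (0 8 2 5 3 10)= (0 1 10 4 2 3 5 7)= [1, 10, 3, 5, 2, 7, 6, 0, 8, 9, 4]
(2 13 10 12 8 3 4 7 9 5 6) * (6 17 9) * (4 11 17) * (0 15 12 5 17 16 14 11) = [15, 1, 13, 0, 7, 4, 2, 6, 3, 17, 5, 16, 8, 10, 11, 12, 14, 9] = (0 15 12 8 3)(2 13 10 5 4 7 6)(9 17)(11 16 14)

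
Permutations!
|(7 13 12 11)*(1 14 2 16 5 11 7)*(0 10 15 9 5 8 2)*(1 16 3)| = |(0 10 15 9 5 11 16 8 2 3 1 14)(7 13 12)| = 12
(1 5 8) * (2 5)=(1 2 5 8)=[0, 2, 5, 3, 4, 8, 6, 7, 1]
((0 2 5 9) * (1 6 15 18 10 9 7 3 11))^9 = ((0 2 5 7 3 11 1 6 15 18 10 9))^9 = (0 18 1 7)(2 10 6 3)(5 9 15 11)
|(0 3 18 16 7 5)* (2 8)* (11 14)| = 6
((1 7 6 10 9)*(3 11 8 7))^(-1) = (1 9 10 6 7 8 11 3)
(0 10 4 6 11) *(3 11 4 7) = (0 10 7 3 11)(4 6) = [10, 1, 2, 11, 6, 5, 4, 3, 8, 9, 7, 0]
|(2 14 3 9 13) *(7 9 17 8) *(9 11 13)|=|(2 14 3 17 8 7 11 13)|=8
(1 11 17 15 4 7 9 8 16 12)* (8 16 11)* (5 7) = (1 8 11 17 15 4 5 7 9 16 12) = [0, 8, 2, 3, 5, 7, 6, 9, 11, 16, 10, 17, 1, 13, 14, 4, 12, 15]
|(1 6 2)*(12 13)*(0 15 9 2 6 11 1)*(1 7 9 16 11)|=14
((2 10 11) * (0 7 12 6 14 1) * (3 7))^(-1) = (0 1 14 6 12 7 3)(2 11 10)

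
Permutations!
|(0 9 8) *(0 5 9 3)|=|(0 3)(5 9 8)|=6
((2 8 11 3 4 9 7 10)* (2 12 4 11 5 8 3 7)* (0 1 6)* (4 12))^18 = (12)(2 10 3 4 11 9 7)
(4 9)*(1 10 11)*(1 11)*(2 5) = [0, 10, 5, 3, 9, 2, 6, 7, 8, 4, 1, 11] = (11)(1 10)(2 5)(4 9)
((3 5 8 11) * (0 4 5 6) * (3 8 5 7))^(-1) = ((0 4 7 3 6)(8 11))^(-1) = (0 6 3 7 4)(8 11)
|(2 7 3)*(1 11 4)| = |(1 11 4)(2 7 3)| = 3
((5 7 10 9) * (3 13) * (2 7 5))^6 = (13)(2 10)(7 9)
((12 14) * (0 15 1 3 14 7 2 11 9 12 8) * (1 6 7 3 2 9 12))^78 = ((0 15 6 7 9 1 2 11 12 3 14 8))^78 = (0 2)(1 8)(3 7)(6 12)(9 14)(11 15)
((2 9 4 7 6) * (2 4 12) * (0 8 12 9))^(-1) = (0 2 12 8)(4 6 7) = ((0 8 12 2)(4 7 6))^(-1)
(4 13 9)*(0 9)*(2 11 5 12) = (0 9 4 13)(2 11 5 12) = [9, 1, 11, 3, 13, 12, 6, 7, 8, 4, 10, 5, 2, 0]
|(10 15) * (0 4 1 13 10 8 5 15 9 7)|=|(0 4 1 13 10 9 7)(5 15 8)|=21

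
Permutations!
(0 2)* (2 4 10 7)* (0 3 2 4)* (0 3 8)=(0 3 2 8)(4 10 7)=[3, 1, 8, 2, 10, 5, 6, 4, 0, 9, 7]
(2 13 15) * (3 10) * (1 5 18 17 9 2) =(1 5 18 17 9 2 13 15)(3 10) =[0, 5, 13, 10, 4, 18, 6, 7, 8, 2, 3, 11, 12, 15, 14, 1, 16, 9, 17]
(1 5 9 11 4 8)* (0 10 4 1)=(0 10 4 8)(1 5 9 11)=[10, 5, 2, 3, 8, 9, 6, 7, 0, 11, 4, 1]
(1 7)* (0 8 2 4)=(0 8 2 4)(1 7)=[8, 7, 4, 3, 0, 5, 6, 1, 2]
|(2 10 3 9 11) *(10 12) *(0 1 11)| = 8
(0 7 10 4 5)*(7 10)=(0 10 4 5)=[10, 1, 2, 3, 5, 0, 6, 7, 8, 9, 4]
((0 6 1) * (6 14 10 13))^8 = ((0 14 10 13 6 1))^8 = (0 10 6)(1 14 13)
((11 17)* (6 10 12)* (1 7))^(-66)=(17)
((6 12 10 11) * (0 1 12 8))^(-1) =((0 1 12 10 11 6 8))^(-1) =(0 8 6 11 10 12 1)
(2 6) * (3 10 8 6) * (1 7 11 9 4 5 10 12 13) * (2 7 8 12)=[0, 8, 3, 2, 5, 10, 7, 11, 6, 4, 12, 9, 13, 1]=(1 8 6 7 11 9 4 5 10 12 13)(2 3)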